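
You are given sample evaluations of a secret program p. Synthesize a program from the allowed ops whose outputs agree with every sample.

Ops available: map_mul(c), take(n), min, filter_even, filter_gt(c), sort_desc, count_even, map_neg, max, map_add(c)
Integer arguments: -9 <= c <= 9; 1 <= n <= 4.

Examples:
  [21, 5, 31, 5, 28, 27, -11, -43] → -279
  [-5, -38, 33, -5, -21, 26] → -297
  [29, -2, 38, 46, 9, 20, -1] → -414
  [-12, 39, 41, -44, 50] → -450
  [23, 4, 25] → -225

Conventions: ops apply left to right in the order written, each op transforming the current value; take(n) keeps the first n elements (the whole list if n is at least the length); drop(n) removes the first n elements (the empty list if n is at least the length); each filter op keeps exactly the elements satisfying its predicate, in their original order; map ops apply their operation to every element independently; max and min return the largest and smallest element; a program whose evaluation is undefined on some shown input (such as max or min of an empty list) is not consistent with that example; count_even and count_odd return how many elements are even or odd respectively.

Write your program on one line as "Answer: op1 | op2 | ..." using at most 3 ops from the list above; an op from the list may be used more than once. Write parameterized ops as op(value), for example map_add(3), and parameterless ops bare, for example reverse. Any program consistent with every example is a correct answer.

map_mul(-9) | min

Check, running the answer program on each example:
  [21, 5, 31, 5, 28, 27, -11, -43] -> [-189, -45, -279, -45, -252, -243, 99, 387] -> -279
  [-5, -38, 33, -5, -21, 26] -> [45, 342, -297, 45, 189, -234] -> -297
  [29, -2, 38, 46, 9, 20, -1] -> [-261, 18, -342, -414, -81, -180, 9] -> -414
  [-12, 39, 41, -44, 50] -> [108, -351, -369, 396, -450] -> -450
  [23, 4, 25] -> [-207, -36, -225] -> -225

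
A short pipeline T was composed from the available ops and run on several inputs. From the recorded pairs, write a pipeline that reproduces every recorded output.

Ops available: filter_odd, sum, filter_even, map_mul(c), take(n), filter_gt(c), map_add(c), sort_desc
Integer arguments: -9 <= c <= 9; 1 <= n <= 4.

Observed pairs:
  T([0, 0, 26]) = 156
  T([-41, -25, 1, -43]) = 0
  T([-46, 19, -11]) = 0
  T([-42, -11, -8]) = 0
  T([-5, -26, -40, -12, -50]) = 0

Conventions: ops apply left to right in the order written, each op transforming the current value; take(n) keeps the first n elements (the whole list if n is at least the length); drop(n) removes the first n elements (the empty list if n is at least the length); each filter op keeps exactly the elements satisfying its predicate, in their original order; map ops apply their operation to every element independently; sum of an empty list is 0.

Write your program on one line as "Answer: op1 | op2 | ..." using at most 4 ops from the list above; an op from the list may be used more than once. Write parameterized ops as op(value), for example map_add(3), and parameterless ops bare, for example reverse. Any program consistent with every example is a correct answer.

filter_gt(8) | filter_even | map_mul(6) | sum

Check, running the answer program on each example:
  [0, 0, 26] -> [26] -> [26] -> [156] -> 156
  [-41, -25, 1, -43] -> [] -> [] -> [] -> 0
  [-46, 19, -11] -> [19] -> [] -> [] -> 0
  [-42, -11, -8] -> [] -> [] -> [] -> 0
  [-5, -26, -40, -12, -50] -> [] -> [] -> [] -> 0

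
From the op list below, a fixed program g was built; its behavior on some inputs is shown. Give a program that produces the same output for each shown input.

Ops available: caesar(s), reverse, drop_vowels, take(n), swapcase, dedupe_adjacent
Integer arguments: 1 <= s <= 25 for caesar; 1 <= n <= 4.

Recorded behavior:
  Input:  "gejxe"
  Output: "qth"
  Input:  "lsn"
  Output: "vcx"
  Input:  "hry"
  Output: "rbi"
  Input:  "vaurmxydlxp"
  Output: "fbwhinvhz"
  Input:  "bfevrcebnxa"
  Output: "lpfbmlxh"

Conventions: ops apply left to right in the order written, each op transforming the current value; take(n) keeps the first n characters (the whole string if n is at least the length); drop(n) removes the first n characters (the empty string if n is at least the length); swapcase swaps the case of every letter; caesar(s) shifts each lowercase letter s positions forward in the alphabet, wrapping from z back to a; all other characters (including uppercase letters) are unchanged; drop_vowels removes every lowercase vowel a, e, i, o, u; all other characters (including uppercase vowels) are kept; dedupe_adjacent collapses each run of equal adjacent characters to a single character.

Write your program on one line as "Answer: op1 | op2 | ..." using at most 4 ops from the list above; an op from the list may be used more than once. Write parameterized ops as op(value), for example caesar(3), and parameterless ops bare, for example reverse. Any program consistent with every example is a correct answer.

drop_vowels | caesar(9) | caesar(1)

Check, running the answer program on each example:
  "gejxe" -> "gjx" -> "psg" -> "qth"
  "lsn" -> "lsn" -> "ubw" -> "vcx"
  "hry" -> "hry" -> "qah" -> "rbi"
  "vaurmxydlxp" -> "vrmxydlxp" -> "eavghmugy" -> "fbwhinvhz"
  "bfevrcebnxa" -> "bfvrcbnx" -> "koealkwg" -> "lpfbmlxh"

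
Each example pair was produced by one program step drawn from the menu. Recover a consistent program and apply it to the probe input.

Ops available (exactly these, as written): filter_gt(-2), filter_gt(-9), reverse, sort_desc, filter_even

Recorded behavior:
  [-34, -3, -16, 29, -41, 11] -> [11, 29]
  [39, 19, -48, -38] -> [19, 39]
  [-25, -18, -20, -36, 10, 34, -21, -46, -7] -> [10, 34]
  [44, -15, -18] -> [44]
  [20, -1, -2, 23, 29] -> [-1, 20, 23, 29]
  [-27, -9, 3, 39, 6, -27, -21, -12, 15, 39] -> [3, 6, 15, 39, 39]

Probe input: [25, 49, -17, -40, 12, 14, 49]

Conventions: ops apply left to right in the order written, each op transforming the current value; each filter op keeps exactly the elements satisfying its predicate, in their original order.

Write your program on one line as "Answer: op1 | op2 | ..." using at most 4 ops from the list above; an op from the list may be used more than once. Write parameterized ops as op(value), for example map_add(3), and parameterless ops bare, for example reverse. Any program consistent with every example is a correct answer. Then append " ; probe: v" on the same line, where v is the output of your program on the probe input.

sort_desc | reverse | filter_gt(-2) ; probe: [12, 14, 25, 49, 49]

Check, running the answer program on each example:
  [-34, -3, -16, 29, -41, 11] -> [29, 11, -3, -16, -34, -41] -> [-41, -34, -16, -3, 11, 29] -> [11, 29]
  [39, 19, -48, -38] -> [39, 19, -38, -48] -> [-48, -38, 19, 39] -> [19, 39]
  [-25, -18, -20, -36, 10, 34, -21, -46, -7] -> [34, 10, -7, -18, -20, -21, -25, -36, -46] -> [-46, -36, -25, -21, -20, -18, -7, 10, 34] -> [10, 34]
  [44, -15, -18] -> [44, -15, -18] -> [-18, -15, 44] -> [44]
  [20, -1, -2, 23, 29] -> [29, 23, 20, -1, -2] -> [-2, -1, 20, 23, 29] -> [-1, 20, 23, 29]
  [-27, -9, 3, 39, 6, -27, -21, -12, 15, 39] -> [39, 39, 15, 6, 3, -9, -12, -21, -27, -27] -> [-27, -27, -21, -12, -9, 3, 6, 15, 39, 39] -> [3, 6, 15, 39, 39]
  probe: [25, 49, -17, -40, 12, 14, 49] -> [49, 49, 25, 14, 12, -17, -40] -> [-40, -17, 12, 14, 25, 49, 49] -> [12, 14, 25, 49, 49]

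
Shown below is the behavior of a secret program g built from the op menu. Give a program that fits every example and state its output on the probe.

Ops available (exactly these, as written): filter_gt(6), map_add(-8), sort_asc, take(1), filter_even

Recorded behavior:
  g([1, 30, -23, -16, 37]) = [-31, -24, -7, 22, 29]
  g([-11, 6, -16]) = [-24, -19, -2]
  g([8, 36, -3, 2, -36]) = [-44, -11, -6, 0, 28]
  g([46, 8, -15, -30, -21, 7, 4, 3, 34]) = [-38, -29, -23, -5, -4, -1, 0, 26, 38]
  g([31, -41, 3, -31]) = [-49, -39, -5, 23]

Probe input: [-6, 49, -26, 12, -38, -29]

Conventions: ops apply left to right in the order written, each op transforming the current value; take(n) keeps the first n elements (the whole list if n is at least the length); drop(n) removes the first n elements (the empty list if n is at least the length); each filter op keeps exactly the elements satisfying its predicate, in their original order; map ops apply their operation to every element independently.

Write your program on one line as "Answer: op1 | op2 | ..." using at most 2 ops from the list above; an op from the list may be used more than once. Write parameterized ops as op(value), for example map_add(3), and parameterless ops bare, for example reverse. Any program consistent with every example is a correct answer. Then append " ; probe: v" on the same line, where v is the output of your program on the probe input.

sort_asc | map_add(-8) ; probe: [-46, -37, -34, -14, 4, 41]

Check, running the answer program on each example:
  [1, 30, -23, -16, 37] -> [-23, -16, 1, 30, 37] -> [-31, -24, -7, 22, 29]
  [-11, 6, -16] -> [-16, -11, 6] -> [-24, -19, -2]
  [8, 36, -3, 2, -36] -> [-36, -3, 2, 8, 36] -> [-44, -11, -6, 0, 28]
  [46, 8, -15, -30, -21, 7, 4, 3, 34] -> [-30, -21, -15, 3, 4, 7, 8, 34, 46] -> [-38, -29, -23, -5, -4, -1, 0, 26, 38]
  [31, -41, 3, -31] -> [-41, -31, 3, 31] -> [-49, -39, -5, 23]
  probe: [-6, 49, -26, 12, -38, -29] -> [-38, -29, -26, -6, 12, 49] -> [-46, -37, -34, -14, 4, 41]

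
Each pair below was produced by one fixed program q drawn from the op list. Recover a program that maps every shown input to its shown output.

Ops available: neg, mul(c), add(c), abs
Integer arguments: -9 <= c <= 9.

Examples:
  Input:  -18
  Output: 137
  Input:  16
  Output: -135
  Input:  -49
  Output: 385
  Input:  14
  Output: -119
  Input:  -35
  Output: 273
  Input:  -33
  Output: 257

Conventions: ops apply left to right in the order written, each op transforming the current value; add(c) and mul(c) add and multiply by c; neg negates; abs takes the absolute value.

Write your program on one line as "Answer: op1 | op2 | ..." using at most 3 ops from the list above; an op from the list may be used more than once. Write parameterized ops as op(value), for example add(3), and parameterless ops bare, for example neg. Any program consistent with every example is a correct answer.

neg | mul(8) | add(-7)

Check, running the answer program on each example:
  -18 -> 18 -> 144 -> 137
  16 -> -16 -> -128 -> -135
  -49 -> 49 -> 392 -> 385
  14 -> -14 -> -112 -> -119
  -35 -> 35 -> 280 -> 273
  -33 -> 33 -> 264 -> 257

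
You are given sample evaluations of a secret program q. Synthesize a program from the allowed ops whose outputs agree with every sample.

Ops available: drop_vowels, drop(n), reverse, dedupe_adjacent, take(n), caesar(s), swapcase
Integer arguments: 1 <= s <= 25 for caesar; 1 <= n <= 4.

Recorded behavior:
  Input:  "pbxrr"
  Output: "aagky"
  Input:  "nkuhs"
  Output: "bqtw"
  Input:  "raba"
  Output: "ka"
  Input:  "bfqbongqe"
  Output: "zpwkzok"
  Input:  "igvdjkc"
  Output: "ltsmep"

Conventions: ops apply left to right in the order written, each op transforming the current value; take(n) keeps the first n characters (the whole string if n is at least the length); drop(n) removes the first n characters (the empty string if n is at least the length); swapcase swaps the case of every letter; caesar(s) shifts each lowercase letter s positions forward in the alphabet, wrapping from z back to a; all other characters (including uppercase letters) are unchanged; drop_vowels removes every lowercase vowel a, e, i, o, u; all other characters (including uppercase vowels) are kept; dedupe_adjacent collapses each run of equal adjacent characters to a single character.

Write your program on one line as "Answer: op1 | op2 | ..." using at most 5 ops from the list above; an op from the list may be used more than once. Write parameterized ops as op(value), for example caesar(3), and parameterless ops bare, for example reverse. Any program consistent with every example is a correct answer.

reverse | drop_vowels | caesar(16) | caesar(19)

Check, running the answer program on each example:
  "pbxrr" -> "rrxbp" -> "rrxbp" -> "hhnrf" -> "aagky"
  "nkuhs" -> "shukn" -> "shkn" -> "ixad" -> "bqtw"
  "raba" -> "abar" -> "br" -> "rh" -> "ka"
  "bfqbongqe" -> "eqgnobqfb" -> "qgnbqfb" -> "gwdrgvr" -> "zpwkzok"
  "igvdjkc" -> "ckjdvgi" -> "ckjdvg" -> "saztlw" -> "ltsmep"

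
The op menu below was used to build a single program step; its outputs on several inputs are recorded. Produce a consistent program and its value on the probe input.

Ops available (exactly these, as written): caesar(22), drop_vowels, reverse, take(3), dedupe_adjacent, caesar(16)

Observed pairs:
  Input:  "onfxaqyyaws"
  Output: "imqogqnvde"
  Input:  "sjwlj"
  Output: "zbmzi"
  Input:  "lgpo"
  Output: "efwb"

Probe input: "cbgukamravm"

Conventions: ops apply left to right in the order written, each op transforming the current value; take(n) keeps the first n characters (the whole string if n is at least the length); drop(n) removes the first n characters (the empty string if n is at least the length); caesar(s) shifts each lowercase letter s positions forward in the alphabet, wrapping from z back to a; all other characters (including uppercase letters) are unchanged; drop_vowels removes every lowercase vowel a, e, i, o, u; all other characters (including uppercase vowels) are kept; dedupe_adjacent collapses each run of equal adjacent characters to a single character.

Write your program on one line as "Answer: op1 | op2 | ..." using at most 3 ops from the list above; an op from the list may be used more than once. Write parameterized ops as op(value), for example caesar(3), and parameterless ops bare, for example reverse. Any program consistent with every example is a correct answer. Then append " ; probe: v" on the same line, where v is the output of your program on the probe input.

caesar(16) | dedupe_adjacent | reverse ; probe: "clqhcqakwrs"

Check, running the answer program on each example:
  "onfxaqyyaws" -> "edvnqgooqmi" -> "edvnqgoqmi" -> "imqogqnvde"
  "sjwlj" -> "izmbz" -> "izmbz" -> "zbmzi"
  "lgpo" -> "bwfe" -> "bwfe" -> "efwb"
  probe: "cbgukamravm" -> "srwkaqchqlc" -> "srwkaqchqlc" -> "clqhcqakwrs"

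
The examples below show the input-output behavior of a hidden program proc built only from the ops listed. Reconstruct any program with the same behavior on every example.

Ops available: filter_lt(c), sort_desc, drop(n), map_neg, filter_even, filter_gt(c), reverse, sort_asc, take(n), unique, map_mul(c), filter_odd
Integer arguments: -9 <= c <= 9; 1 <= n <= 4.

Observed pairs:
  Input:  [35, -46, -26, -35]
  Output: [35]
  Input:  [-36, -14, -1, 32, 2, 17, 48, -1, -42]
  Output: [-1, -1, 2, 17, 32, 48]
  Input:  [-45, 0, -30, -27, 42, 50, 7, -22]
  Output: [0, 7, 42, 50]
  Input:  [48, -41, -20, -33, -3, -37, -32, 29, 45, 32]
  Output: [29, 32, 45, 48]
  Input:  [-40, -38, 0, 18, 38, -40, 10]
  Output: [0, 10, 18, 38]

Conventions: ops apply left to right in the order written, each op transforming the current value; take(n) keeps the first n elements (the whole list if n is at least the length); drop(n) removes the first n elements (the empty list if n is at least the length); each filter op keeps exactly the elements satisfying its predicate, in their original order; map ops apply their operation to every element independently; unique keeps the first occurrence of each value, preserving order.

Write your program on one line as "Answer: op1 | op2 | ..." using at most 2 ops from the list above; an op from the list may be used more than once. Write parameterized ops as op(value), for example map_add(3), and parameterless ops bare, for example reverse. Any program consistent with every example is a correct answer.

sort_asc | filter_gt(-3)

Check, running the answer program on each example:
  [35, -46, -26, -35] -> [-46, -35, -26, 35] -> [35]
  [-36, -14, -1, 32, 2, 17, 48, -1, -42] -> [-42, -36, -14, -1, -1, 2, 17, 32, 48] -> [-1, -1, 2, 17, 32, 48]
  [-45, 0, -30, -27, 42, 50, 7, -22] -> [-45, -30, -27, -22, 0, 7, 42, 50] -> [0, 7, 42, 50]
  [48, -41, -20, -33, -3, -37, -32, 29, 45, 32] -> [-41, -37, -33, -32, -20, -3, 29, 32, 45, 48] -> [29, 32, 45, 48]
  [-40, -38, 0, 18, 38, -40, 10] -> [-40, -40, -38, 0, 10, 18, 38] -> [0, 10, 18, 38]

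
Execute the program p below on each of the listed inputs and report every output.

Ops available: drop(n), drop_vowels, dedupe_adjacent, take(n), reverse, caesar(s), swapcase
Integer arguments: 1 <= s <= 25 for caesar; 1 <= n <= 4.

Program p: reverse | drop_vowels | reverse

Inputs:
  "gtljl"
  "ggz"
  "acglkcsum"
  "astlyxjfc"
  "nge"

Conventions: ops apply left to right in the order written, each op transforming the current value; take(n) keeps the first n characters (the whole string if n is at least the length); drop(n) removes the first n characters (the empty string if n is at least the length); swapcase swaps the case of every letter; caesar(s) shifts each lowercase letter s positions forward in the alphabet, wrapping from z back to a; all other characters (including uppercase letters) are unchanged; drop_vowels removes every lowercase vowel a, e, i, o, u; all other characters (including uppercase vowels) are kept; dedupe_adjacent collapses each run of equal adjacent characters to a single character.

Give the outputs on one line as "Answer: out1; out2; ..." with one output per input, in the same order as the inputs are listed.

Execution, op by op:
  "gtljl" -> "ljltg" -> "ljltg" -> "gtljl"
  "ggz" -> "zgg" -> "zgg" -> "ggz"
  "acglkcsum" -> "muscklgca" -> "mscklgc" -> "cglkcsm"
  "astlyxjfc" -> "cfjxyltsa" -> "cfjxylts" -> "stlyxjfc"
  "nge" -> "egn" -> "gn" -> "ng"

"gtljl"; "ggz"; "cglkcsm"; "stlyxjfc"; "ng"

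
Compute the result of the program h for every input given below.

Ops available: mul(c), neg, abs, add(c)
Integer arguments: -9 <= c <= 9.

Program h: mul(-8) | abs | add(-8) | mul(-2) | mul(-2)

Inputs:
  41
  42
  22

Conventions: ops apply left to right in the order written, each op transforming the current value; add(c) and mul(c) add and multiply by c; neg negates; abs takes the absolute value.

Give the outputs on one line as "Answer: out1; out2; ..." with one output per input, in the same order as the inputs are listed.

Execution, op by op:
  41 -> -328 -> 328 -> 320 -> -640 -> 1280
  42 -> -336 -> 336 -> 328 -> -656 -> 1312
  22 -> -176 -> 176 -> 168 -> -336 -> 672

1280; 1312; 672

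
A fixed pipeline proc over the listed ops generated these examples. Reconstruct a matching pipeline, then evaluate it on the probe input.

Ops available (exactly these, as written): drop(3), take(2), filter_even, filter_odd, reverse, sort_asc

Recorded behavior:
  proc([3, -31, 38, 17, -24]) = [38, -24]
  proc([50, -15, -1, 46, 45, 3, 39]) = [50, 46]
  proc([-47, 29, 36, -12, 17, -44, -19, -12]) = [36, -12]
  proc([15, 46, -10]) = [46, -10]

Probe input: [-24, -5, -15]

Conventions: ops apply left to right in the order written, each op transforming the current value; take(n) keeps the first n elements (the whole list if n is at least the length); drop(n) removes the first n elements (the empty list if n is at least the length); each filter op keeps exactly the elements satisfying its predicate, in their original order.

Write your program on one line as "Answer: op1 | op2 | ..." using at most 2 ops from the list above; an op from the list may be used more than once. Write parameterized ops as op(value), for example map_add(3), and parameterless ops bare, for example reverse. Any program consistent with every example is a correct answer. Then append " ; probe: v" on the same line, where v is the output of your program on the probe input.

filter_even | take(2) ; probe: [-24]

Check, running the answer program on each example:
  [3, -31, 38, 17, -24] -> [38, -24] -> [38, -24]
  [50, -15, -1, 46, 45, 3, 39] -> [50, 46] -> [50, 46]
  [-47, 29, 36, -12, 17, -44, -19, -12] -> [36, -12, -44, -12] -> [36, -12]
  [15, 46, -10] -> [46, -10] -> [46, -10]
  probe: [-24, -5, -15] -> [-24] -> [-24]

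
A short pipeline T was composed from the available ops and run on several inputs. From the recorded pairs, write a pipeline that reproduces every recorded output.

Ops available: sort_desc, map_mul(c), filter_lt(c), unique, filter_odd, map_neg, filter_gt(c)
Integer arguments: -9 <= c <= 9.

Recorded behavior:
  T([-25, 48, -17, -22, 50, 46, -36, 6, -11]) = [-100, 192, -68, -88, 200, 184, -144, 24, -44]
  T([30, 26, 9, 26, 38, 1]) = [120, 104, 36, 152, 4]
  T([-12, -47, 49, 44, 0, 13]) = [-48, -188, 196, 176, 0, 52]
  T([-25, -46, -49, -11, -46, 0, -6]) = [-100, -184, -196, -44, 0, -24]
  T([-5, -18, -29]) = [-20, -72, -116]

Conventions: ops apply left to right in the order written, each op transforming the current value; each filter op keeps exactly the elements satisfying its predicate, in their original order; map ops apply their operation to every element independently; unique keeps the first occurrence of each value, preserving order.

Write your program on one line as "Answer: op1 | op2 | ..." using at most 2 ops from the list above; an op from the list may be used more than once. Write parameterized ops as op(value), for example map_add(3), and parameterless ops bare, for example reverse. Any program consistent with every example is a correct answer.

unique | map_mul(4)

Check, running the answer program on each example:
  [-25, 48, -17, -22, 50, 46, -36, 6, -11] -> [-25, 48, -17, -22, 50, 46, -36, 6, -11] -> [-100, 192, -68, -88, 200, 184, -144, 24, -44]
  [30, 26, 9, 26, 38, 1] -> [30, 26, 9, 38, 1] -> [120, 104, 36, 152, 4]
  [-12, -47, 49, 44, 0, 13] -> [-12, -47, 49, 44, 0, 13] -> [-48, -188, 196, 176, 0, 52]
  [-25, -46, -49, -11, -46, 0, -6] -> [-25, -46, -49, -11, 0, -6] -> [-100, -184, -196, -44, 0, -24]
  [-5, -18, -29] -> [-5, -18, -29] -> [-20, -72, -116]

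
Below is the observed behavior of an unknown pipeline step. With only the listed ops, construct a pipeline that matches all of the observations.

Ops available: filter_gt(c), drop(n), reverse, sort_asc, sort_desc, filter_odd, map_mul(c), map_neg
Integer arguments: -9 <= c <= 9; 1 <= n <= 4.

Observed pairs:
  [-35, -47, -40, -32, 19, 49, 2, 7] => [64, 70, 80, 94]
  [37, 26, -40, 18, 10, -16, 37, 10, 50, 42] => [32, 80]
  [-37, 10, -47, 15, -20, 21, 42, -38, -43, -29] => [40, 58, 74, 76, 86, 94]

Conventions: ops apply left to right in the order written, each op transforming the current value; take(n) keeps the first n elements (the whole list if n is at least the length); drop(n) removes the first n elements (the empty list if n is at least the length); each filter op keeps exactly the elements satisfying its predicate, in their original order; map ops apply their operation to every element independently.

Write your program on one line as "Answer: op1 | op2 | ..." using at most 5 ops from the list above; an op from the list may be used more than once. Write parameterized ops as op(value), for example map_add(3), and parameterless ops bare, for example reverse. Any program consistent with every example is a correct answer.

sort_asc | map_neg | sort_asc | filter_gt(1) | map_mul(2)

Check, running the answer program on each example:
  [-35, -47, -40, -32, 19, 49, 2, 7] -> [-47, -40, -35, -32, 2, 7, 19, 49] -> [47, 40, 35, 32, -2, -7, -19, -49] -> [-49, -19, -7, -2, 32, 35, 40, 47] -> [32, 35, 40, 47] -> [64, 70, 80, 94]
  [37, 26, -40, 18, 10, -16, 37, 10, 50, 42] -> [-40, -16, 10, 10, 18, 26, 37, 37, 42, 50] -> [40, 16, -10, -10, -18, -26, -37, -37, -42, -50] -> [-50, -42, -37, -37, -26, -18, -10, -10, 16, 40] -> [16, 40] -> [32, 80]
  [-37, 10, -47, 15, -20, 21, 42, -38, -43, -29] -> [-47, -43, -38, -37, -29, -20, 10, 15, 21, 42] -> [47, 43, 38, 37, 29, 20, -10, -15, -21, -42] -> [-42, -21, -15, -10, 20, 29, 37, 38, 43, 47] -> [20, 29, 37, 38, 43, 47] -> [40, 58, 74, 76, 86, 94]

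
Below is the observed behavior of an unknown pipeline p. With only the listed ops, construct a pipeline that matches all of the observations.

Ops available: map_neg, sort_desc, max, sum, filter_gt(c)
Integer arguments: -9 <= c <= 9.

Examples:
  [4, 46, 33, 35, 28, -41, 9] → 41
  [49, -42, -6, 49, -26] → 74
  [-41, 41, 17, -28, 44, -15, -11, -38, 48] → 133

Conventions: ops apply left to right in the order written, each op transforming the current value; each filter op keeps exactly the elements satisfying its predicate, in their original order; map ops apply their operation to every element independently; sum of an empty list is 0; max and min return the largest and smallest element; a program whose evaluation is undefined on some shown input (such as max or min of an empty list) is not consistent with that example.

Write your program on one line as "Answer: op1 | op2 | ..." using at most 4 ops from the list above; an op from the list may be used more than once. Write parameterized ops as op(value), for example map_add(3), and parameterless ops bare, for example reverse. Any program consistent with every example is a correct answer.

sort_desc | map_neg | filter_gt(-4) | sum

Check, running the answer program on each example:
  [4, 46, 33, 35, 28, -41, 9] -> [46, 35, 33, 28, 9, 4, -41] -> [-46, -35, -33, -28, -9, -4, 41] -> [41] -> 41
  [49, -42, -6, 49, -26] -> [49, 49, -6, -26, -42] -> [-49, -49, 6, 26, 42] -> [6, 26, 42] -> 74
  [-41, 41, 17, -28, 44, -15, -11, -38, 48] -> [48, 44, 41, 17, -11, -15, -28, -38, -41] -> [-48, -44, -41, -17, 11, 15, 28, 38, 41] -> [11, 15, 28, 38, 41] -> 133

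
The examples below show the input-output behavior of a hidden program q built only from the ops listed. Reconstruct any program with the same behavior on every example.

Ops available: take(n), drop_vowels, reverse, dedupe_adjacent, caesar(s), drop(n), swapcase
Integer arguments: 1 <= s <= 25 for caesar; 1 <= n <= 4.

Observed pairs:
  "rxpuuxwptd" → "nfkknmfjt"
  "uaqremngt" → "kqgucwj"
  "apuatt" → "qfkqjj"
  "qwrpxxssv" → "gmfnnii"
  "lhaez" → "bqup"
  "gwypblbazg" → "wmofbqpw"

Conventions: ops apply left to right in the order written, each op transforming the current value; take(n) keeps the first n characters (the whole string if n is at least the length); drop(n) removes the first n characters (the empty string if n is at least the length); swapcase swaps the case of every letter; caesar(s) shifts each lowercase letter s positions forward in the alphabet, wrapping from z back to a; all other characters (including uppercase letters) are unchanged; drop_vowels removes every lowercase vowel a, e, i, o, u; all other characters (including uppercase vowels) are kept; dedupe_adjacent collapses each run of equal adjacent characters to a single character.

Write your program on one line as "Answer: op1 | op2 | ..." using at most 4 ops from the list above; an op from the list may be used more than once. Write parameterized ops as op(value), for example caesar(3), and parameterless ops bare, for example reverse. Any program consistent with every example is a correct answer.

caesar(13) | drop_vowels | caesar(3)

Check, running the answer program on each example:
  "rxpuuxwptd" -> "ekchhkjcgq" -> "kchhkjcgq" -> "nfkknmfjt"
  "uaqremngt" -> "hnderzatg" -> "hndrztg" -> "kqgucwj"
  "apuatt" -> "nchngg" -> "nchngg" -> "qfkqjj"
  "qwrpxxssv" -> "djeckkffi" -> "djckkff" -> "gmfnnii"
  "lhaez" -> "yunrm" -> "ynrm" -> "bqup"
  "gwypblbazg" -> "tjlcoyonmt" -> "tjlcynmt" -> "wmofbqpw"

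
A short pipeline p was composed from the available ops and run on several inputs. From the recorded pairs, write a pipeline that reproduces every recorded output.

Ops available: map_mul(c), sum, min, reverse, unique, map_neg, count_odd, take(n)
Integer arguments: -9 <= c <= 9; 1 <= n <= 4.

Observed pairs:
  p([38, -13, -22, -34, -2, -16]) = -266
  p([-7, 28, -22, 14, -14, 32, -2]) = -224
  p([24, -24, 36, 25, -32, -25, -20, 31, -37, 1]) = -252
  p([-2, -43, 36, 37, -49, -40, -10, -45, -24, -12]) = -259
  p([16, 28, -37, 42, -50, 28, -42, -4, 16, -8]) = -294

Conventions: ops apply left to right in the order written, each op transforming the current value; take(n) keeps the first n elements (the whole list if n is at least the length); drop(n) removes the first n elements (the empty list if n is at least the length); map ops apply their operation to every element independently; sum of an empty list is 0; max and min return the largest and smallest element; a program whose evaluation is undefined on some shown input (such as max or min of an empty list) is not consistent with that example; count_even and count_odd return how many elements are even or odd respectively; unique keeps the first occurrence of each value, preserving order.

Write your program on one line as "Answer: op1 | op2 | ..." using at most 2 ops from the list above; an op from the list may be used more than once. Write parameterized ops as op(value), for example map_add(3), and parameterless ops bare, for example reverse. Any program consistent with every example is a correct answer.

map_mul(-7) | min

Check, running the answer program on each example:
  [38, -13, -22, -34, -2, -16] -> [-266, 91, 154, 238, 14, 112] -> -266
  [-7, 28, -22, 14, -14, 32, -2] -> [49, -196, 154, -98, 98, -224, 14] -> -224
  [24, -24, 36, 25, -32, -25, -20, 31, -37, 1] -> [-168, 168, -252, -175, 224, 175, 140, -217, 259, -7] -> -252
  [-2, -43, 36, 37, -49, -40, -10, -45, -24, -12] -> [14, 301, -252, -259, 343, 280, 70, 315, 168, 84] -> -259
  [16, 28, -37, 42, -50, 28, -42, -4, 16, -8] -> [-112, -196, 259, -294, 350, -196, 294, 28, -112, 56] -> -294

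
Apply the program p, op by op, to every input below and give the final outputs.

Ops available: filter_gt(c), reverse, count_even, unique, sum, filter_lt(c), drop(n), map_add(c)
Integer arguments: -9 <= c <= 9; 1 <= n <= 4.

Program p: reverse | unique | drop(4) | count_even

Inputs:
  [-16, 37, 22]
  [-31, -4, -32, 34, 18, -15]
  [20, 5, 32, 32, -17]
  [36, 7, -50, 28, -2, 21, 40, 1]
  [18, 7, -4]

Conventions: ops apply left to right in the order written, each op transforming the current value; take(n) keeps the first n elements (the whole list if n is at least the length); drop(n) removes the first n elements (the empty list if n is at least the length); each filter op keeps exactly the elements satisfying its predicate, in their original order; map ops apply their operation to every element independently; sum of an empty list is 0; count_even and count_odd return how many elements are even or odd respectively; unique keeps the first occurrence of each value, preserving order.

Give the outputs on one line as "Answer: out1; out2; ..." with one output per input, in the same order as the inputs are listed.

Execution, op by op:
  [-16, 37, 22] -> [22, 37, -16] -> [22, 37, -16] -> [] -> 0
  [-31, -4, -32, 34, 18, -15] -> [-15, 18, 34, -32, -4, -31] -> [-15, 18, 34, -32, -4, -31] -> [-4, -31] -> 1
  [20, 5, 32, 32, -17] -> [-17, 32, 32, 5, 20] -> [-17, 32, 5, 20] -> [] -> 0
  [36, 7, -50, 28, -2, 21, 40, 1] -> [1, 40, 21, -2, 28, -50, 7, 36] -> [1, 40, 21, -2, 28, -50, 7, 36] -> [28, -50, 7, 36] -> 3
  [18, 7, -4] -> [-4, 7, 18] -> [-4, 7, 18] -> [] -> 0

0; 1; 0; 3; 0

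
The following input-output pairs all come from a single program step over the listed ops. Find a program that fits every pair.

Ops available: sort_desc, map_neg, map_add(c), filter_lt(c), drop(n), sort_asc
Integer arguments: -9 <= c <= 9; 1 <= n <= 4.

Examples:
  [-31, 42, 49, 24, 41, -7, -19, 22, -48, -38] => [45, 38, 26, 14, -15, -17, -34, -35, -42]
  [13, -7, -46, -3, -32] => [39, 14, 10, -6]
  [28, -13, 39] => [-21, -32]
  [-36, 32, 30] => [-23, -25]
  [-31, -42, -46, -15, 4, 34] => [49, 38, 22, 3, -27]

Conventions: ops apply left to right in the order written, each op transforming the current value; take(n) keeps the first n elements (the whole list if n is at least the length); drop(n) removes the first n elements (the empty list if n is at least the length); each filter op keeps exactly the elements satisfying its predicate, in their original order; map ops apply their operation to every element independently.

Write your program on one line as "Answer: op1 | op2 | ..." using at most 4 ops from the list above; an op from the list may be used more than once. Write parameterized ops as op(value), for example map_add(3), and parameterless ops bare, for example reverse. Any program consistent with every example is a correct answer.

sort_asc | map_add(-7) | drop(1) | map_neg

Check, running the answer program on each example:
  [-31, 42, 49, 24, 41, -7, -19, 22, -48, -38] -> [-48, -38, -31, -19, -7, 22, 24, 41, 42, 49] -> [-55, -45, -38, -26, -14, 15, 17, 34, 35, 42] -> [-45, -38, -26, -14, 15, 17, 34, 35, 42] -> [45, 38, 26, 14, -15, -17, -34, -35, -42]
  [13, -7, -46, -3, -32] -> [-46, -32, -7, -3, 13] -> [-53, -39, -14, -10, 6] -> [-39, -14, -10, 6] -> [39, 14, 10, -6]
  [28, -13, 39] -> [-13, 28, 39] -> [-20, 21, 32] -> [21, 32] -> [-21, -32]
  [-36, 32, 30] -> [-36, 30, 32] -> [-43, 23, 25] -> [23, 25] -> [-23, -25]
  [-31, -42, -46, -15, 4, 34] -> [-46, -42, -31, -15, 4, 34] -> [-53, -49, -38, -22, -3, 27] -> [-49, -38, -22, -3, 27] -> [49, 38, 22, 3, -27]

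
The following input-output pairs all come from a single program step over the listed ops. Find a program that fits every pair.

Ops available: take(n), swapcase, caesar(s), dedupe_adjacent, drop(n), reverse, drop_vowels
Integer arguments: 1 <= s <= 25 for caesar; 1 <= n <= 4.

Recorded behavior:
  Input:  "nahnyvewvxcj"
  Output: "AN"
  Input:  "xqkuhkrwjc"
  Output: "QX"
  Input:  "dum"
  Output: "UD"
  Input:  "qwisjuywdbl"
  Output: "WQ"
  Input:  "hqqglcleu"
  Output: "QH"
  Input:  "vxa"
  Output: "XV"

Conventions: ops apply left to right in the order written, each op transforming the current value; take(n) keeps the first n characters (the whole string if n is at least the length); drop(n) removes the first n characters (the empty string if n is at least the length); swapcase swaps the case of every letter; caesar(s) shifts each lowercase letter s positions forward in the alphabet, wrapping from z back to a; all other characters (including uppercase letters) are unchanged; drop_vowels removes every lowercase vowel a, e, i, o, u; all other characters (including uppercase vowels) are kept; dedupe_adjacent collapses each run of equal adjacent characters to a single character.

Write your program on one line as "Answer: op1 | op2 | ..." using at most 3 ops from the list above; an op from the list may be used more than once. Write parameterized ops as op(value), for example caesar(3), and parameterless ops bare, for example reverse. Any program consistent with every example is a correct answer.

take(2) | reverse | swapcase

Check, running the answer program on each example:
  "nahnyvewvxcj" -> "na" -> "an" -> "AN"
  "xqkuhkrwjc" -> "xq" -> "qx" -> "QX"
  "dum" -> "du" -> "ud" -> "UD"
  "qwisjuywdbl" -> "qw" -> "wq" -> "WQ"
  "hqqglcleu" -> "hq" -> "qh" -> "QH"
  "vxa" -> "vx" -> "xv" -> "XV"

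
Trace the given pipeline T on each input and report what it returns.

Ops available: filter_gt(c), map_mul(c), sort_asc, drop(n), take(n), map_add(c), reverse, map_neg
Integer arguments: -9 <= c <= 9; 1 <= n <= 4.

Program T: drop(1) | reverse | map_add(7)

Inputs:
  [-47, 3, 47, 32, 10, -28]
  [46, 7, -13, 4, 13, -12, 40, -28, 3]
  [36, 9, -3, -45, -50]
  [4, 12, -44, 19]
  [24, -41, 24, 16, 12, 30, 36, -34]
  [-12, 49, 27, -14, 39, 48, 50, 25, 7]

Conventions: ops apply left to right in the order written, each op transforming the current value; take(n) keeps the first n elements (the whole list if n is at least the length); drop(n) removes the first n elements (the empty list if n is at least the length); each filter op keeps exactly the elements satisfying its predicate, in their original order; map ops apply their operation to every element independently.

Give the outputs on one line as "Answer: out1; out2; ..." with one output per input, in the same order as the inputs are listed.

Execution, op by op:
  [-47, 3, 47, 32, 10, -28] -> [3, 47, 32, 10, -28] -> [-28, 10, 32, 47, 3] -> [-21, 17, 39, 54, 10]
  [46, 7, -13, 4, 13, -12, 40, -28, 3] -> [7, -13, 4, 13, -12, 40, -28, 3] -> [3, -28, 40, -12, 13, 4, -13, 7] -> [10, -21, 47, -5, 20, 11, -6, 14]
  [36, 9, -3, -45, -50] -> [9, -3, -45, -50] -> [-50, -45, -3, 9] -> [-43, -38, 4, 16]
  [4, 12, -44, 19] -> [12, -44, 19] -> [19, -44, 12] -> [26, -37, 19]
  [24, -41, 24, 16, 12, 30, 36, -34] -> [-41, 24, 16, 12, 30, 36, -34] -> [-34, 36, 30, 12, 16, 24, -41] -> [-27, 43, 37, 19, 23, 31, -34]
  [-12, 49, 27, -14, 39, 48, 50, 25, 7] -> [49, 27, -14, 39, 48, 50, 25, 7] -> [7, 25, 50, 48, 39, -14, 27, 49] -> [14, 32, 57, 55, 46, -7, 34, 56]

[-21, 17, 39, 54, 10]; [10, -21, 47, -5, 20, 11, -6, 14]; [-43, -38, 4, 16]; [26, -37, 19]; [-27, 43, 37, 19, 23, 31, -34]; [14, 32, 57, 55, 46, -7, 34, 56]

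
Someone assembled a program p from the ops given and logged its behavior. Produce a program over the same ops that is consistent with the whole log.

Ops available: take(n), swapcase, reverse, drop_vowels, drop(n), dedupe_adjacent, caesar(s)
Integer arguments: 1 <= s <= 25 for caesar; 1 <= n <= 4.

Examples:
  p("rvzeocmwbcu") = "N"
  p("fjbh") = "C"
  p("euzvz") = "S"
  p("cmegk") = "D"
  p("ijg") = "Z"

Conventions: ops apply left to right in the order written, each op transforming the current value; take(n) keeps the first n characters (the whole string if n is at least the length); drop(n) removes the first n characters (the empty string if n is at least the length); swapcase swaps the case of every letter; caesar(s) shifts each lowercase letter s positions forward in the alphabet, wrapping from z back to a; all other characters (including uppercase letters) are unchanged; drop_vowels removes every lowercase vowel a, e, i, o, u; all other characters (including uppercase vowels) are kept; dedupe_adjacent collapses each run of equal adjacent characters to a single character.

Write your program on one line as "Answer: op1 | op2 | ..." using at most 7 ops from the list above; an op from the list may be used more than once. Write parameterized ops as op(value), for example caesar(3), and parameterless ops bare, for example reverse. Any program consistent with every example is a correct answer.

reverse | caesar(19) | drop_vowels | swapcase | dedupe_adjacent | take(1)

Check, running the answer program on each example:
  "rvzeocmwbcu" -> "ucbwmcoezvr" -> "nvupfvhxsok" -> "nvpfvhxsk" -> "NVPFVHXSK" -> "NVPFVHXSK" -> "N"
  "fjbh" -> "hbjf" -> "aucy" -> "cy" -> "CY" -> "CY" -> "C"
  "euzvz" -> "zvzue" -> "sosnx" -> "ssnx" -> "SSNX" -> "SNX" -> "S"
  "cmegk" -> "kgemc" -> "dzxfv" -> "dzxfv" -> "DZXFV" -> "DZXFV" -> "D"
  "ijg" -> "gji" -> "zcb" -> "zcb" -> "ZCB" -> "ZCB" -> "Z"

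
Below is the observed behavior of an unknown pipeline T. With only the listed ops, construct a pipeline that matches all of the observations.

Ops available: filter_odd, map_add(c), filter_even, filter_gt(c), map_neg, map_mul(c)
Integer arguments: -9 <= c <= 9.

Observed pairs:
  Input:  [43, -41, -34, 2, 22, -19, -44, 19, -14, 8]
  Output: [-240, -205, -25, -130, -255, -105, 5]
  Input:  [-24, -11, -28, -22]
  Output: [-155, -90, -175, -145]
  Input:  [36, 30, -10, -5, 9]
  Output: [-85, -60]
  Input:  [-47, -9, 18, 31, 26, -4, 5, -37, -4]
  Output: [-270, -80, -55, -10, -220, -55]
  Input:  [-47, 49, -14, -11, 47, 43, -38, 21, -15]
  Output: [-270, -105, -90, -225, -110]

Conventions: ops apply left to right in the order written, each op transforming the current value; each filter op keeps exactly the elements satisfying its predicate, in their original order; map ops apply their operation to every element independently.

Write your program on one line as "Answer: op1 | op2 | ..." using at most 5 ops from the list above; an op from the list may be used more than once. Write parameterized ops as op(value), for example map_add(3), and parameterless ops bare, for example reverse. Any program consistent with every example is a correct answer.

map_neg | filter_gt(-9) | map_add(7) | map_neg | map_mul(5)

Check, running the answer program on each example:
  [43, -41, -34, 2, 22, -19, -44, 19, -14, 8] -> [-43, 41, 34, -2, -22, 19, 44, -19, 14, -8] -> [41, 34, -2, 19, 44, 14, -8] -> [48, 41, 5, 26, 51, 21, -1] -> [-48, -41, -5, -26, -51, -21, 1] -> [-240, -205, -25, -130, -255, -105, 5]
  [-24, -11, -28, -22] -> [24, 11, 28, 22] -> [24, 11, 28, 22] -> [31, 18, 35, 29] -> [-31, -18, -35, -29] -> [-155, -90, -175, -145]
  [36, 30, -10, -5, 9] -> [-36, -30, 10, 5, -9] -> [10, 5] -> [17, 12] -> [-17, -12] -> [-85, -60]
  [-47, -9, 18, 31, 26, -4, 5, -37, -4] -> [47, 9, -18, -31, -26, 4, -5, 37, 4] -> [47, 9, 4, -5, 37, 4] -> [54, 16, 11, 2, 44, 11] -> [-54, -16, -11, -2, -44, -11] -> [-270, -80, -55, -10, -220, -55]
  [-47, 49, -14, -11, 47, 43, -38, 21, -15] -> [47, -49, 14, 11, -47, -43, 38, -21, 15] -> [47, 14, 11, 38, 15] -> [54, 21, 18, 45, 22] -> [-54, -21, -18, -45, -22] -> [-270, -105, -90, -225, -110]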